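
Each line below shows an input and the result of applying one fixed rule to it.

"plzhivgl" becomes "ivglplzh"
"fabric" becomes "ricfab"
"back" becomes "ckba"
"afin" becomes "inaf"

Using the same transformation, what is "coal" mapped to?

alco

What's happening: swap the front and back halves of the string.
Doing the same to "coal": "alco".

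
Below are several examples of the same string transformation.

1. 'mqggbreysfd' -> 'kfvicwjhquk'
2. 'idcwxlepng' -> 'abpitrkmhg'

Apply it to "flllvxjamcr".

What's happening: shift every letter 4 places forward in the alphabet (wrapping around), then move the first 3 characters to the end (rotate left by 3).
"flllvxjamcr" → "jpppzbneqgv" → "pzbneqgvjpp".

pzbneqgvjpp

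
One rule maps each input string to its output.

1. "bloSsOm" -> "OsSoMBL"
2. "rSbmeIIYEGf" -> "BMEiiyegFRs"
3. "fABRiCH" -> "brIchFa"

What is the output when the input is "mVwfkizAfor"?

WFKIZaFORMv

In each case the input is transformed by: move the first 2 characters to the end (rotate left by 2), then flip the case of every letter.
On "mVwfkizAfor": the first step gives "wfkizAformV", and the second then gives "WFKIZaFORMv".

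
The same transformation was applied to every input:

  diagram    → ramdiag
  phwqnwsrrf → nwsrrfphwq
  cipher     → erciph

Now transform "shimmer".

The pattern: move the first character to the end, then move the first 3 characters to the end (rotate left by 3).
Starting from "shimmer": after the first operation, "himmers"; after the second, "mershim".

mershim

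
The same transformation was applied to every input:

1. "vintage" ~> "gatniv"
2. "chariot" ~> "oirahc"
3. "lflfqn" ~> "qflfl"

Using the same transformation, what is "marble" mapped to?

lbram

The transformation: reverse the string, then delete the first character.
Doing the same to "marble": "lbram".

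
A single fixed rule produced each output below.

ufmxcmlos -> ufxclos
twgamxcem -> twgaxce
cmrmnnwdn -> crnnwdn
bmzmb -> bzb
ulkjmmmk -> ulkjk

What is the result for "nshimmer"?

nshier

In each case the input is transformed by: remove every "m".
"nshimmer" → "nshier".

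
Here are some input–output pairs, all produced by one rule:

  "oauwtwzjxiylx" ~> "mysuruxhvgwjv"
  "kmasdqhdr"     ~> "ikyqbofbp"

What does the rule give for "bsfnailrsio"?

The rule is to shift every letter 2 places backward in the alphabet (wrapping around).
So "bsfnailrsio" becomes "zqdlygjpqgm".

zqdlygjpqgm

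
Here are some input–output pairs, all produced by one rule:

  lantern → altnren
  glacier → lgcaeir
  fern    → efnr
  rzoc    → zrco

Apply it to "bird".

Rule — swap each adjacent pair of characters (1↔2, 3↔4, ...).
Doing the same to "bird": "ibdr".

ibdr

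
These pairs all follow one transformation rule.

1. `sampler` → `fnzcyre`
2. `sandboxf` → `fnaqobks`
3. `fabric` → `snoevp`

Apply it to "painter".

cnvagre

What's happening: shift every letter 13 places forward in the alphabet (wrapping around) — i.e. ROT13.
Applying that to "painter" gives "cnvagre".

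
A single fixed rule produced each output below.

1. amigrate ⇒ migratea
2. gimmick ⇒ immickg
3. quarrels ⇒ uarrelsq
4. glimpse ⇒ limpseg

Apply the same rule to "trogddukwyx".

rogddukwyxt

Each output is the input with this applied: move the first character to the end.
Doing the same to "trogddukwyx": "rogddukwyxt".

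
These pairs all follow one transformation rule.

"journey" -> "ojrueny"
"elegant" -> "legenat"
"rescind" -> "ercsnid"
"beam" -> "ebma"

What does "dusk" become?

udks

Each output is the input with this applied: swap each adjacent pair of characters (1↔2, 3↔4, ...).
So "dusk" becomes "udks".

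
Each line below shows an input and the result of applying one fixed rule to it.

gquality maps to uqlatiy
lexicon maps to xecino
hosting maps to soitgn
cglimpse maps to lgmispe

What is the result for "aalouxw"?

lauowx

What's happening: delete the first character, then swap each adjacent pair of characters (1↔2, 3↔4, ...).
Starting from "aalouxw": after the first operation, "alouxw"; after the second, "lauowx".
(Check on "lexicon": → "exicon" → "xecino" ✓)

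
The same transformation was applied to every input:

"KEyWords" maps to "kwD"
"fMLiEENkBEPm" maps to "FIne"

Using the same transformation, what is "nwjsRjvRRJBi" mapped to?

What's happening: keep one character in every 3, starting at position 1 (positions 1st, 4th, 7th, ...), then flip the case of every letter.
Applying that to "nwjsRjvRRJBi" gives "NSVj".

NSVj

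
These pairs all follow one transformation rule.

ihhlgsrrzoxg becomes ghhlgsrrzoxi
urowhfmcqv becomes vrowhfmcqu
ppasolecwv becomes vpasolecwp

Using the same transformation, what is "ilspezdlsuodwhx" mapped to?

xlspezdlsuodwhi

Looking at the pairs, the operation is to swap the first and last characters.
"ilspezdlsuodwhx" → "xlspezdlsuodwhi".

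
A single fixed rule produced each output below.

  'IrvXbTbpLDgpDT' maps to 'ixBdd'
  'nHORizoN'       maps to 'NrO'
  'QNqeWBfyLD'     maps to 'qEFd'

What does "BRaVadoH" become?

The pattern: flip the case of every letter, then keep one character in every 3, starting at position 1 (positions 1st, 4th, 7th, ...).
On "BRaVadoH": the first step gives "brAvADOh", and the second then gives "bvO".
(Check on "IrvXbTbpLDgpDT": → "iRVxBtBPldGPdt" → "ixBdd" ✓)

bvO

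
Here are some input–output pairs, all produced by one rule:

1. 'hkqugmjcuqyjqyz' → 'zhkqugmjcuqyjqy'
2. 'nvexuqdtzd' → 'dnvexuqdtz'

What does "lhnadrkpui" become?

ilhnadrkpu

The transformation: move the last character to the front.
For "lhnadrkpui" the result is "ilhnadrkpu".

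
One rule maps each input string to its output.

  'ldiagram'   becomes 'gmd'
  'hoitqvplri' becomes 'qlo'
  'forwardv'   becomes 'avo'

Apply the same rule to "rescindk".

The pattern: keep one character in every 3, starting at position 2 (positions 2nd, 5th, 8th, ...), then move the first character to the end.
"rescindk" → "eik" → "ike".

ike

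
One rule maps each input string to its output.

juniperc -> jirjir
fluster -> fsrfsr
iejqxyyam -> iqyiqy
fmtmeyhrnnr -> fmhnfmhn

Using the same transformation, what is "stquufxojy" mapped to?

Each output is the input with this applied: keep one character in every 3, starting at position 1 (positions 1st, 4th, 7th, ...), then write the whole string twice.
Applying both steps to "stquufxojy": "suxy", then "suxysuxy".

suxysuxy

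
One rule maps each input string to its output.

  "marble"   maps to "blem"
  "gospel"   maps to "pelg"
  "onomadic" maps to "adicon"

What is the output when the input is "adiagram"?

gramad

Each output is the input with this applied: swap the front and back halves of the string, then delete the last 2 characters.
"adiagram" → "gramadia" → "gramad".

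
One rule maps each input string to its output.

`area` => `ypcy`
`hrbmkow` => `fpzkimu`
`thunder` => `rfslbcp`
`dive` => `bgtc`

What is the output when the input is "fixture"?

dgvrspc

What's happening: shift every letter 2 places backward in the alphabet (wrapping around).
So "fixture" becomes "dgvrspc".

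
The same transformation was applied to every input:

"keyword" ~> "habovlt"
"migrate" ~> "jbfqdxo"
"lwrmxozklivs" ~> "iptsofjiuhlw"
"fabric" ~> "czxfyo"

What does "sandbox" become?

In each case the input is transformed by: take characters alternately from the front and the back (1st, last, 2nd, 2nd-last, ...), then shift every letter 3 places backward in the alphabet (wrapping around).
Working it through for "sandbox": intermediate "sxaonbd", final "puxlkya".

puxlkya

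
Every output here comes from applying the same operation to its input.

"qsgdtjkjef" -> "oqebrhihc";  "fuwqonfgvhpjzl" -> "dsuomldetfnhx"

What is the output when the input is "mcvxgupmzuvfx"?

katvesnkxstd

The transformation: shift every letter 2 places backward in the alphabet (wrapping around), then delete the last character.
For "mcvxgupmzuvfx" the result is "katvesnkxstd".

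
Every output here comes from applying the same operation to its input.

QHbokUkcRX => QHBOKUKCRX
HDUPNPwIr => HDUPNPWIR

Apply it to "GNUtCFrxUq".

The transformation: convert every letter to uppercase.
Doing the same to "GNUtCFrxUq": "GNUTCFRXUQ".

GNUTCFRXUQ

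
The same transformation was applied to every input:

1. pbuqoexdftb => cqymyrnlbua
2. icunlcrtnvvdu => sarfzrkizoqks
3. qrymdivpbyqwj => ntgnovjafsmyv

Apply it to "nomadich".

fzekljxa

The transformation: move the last 3 characters to the front (rotate right by 3), then shift every letter 3 places backward in the alphabet (wrapping around).
On "nomadich": the first step gives "ichnomad", and the second then gives "fzekljxa".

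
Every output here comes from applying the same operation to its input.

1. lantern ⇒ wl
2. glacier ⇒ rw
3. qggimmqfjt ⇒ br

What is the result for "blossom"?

What's happening: shift every letter 11 places forward in the alphabet (wrapping around), then keep only the first 2 characters.
Starting from "blossom": after the first operation, "mwzddzx"; after the second, "mw".

mw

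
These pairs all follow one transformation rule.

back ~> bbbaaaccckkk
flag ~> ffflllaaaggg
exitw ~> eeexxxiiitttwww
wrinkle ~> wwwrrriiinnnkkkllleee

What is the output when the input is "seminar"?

The pattern: repeat every character 3 times.
On "seminar" that produces "ssseeemmmiiinnnaaarrr".

ssseeemmmiiinnnaaarrr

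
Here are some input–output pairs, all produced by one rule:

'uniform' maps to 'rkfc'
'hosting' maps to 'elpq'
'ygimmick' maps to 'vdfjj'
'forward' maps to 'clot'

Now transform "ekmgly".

bhj

The rule is to delete the last 3 characters, then shift every letter 3 places backward in the alphabet (wrapping around).
Doing the same to "ekmgly": "bhj".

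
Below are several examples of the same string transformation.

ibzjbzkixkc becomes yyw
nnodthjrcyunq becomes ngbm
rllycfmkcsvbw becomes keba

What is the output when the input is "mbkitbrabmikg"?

Rule — shift every letter 1 place backward in the alphabet (wrapping around), then keep one character in every 3, starting at position 3 (positions 3rd, 6th, 9th, ...).
For "mbkitbrabmikg", step one produces "lajhsaqzalhjf"; step two turns that into "jaaj".

jaaj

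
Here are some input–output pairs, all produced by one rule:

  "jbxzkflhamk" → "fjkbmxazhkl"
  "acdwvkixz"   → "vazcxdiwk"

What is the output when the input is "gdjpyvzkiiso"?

zgodsjipiykv

The pattern: take characters alternately from the front and the back (1st, last, 2nd, 2nd-last, ...), then move the last character to the front.
"gdjpyvzkiiso" → "zgodsjipiykv".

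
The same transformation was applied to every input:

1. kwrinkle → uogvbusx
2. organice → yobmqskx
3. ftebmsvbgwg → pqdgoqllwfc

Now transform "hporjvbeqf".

rpzayobltf

The rule is to take characters alternately from the front and the back (1st, last, 2nd, 2nd-last, ...), then shift every letter 10 places forward in the alphabet (wrapping around).
"hporjvbeqf" → "hfpqoerbjv" → "rpzayobltf".
(Check on "kwrinkle": → "kewlrkin" → "uogvbusx" ✓)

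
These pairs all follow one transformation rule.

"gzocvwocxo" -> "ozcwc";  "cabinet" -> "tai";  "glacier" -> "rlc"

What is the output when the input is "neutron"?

Looking at the pairs, the operation is to move the last 2 characters to the front (rotate right by 2), then keep every other character starting from the second (positions 2nd, 4th, 6th, ...).
For "neutron", step one produces "onneutr"; step two turns that into "net".

net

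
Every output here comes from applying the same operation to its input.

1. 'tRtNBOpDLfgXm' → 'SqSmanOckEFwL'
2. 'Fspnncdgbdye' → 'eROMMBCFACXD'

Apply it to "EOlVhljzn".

dnKuGKIYM

Rule — shift every letter 1 place backward in the alphabet (wrapping around), then flip the case of every letter.
Starting from "EOlVhljzn": after the first operation, "DNkUgkiym"; after the second, "dnKuGKIYM".
(Check on "Fspnncdgbdye": → "Erommbcfacxd" → "eROMMBCFACXD" ✓)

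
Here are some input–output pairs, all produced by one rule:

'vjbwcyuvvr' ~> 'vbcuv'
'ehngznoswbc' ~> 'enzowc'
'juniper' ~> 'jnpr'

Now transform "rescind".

rsid

Looking at the pairs, the operation is to keep every other character starting from the first (positions 1st, 3rd, 5th, ...).
So "rescind" becomes "rsid".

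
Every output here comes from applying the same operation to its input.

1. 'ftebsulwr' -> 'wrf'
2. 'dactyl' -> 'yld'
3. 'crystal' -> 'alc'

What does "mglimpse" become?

sem

The rule is to move the last 2 characters to the front (rotate right by 2), then keep only the first 3 characters.
Working it through for "mglimpse": intermediate "semglimp", final "sem".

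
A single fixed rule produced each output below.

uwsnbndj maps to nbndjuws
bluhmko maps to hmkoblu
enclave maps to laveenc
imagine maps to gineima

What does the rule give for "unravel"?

In each case the input is transformed by: move the first 3 characters to the end (rotate left by 3).
Applying that to "unravel" gives "avelunr".

avelunr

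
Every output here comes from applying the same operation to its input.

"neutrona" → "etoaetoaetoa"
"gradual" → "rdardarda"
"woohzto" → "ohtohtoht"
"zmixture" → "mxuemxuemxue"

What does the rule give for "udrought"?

dogtdogtdogt

What's happening: keep every other character starting from the second (positions 2nd, 4th, 6th, ...), then write the whole string 3 times in a row.
On "udrought": the first step gives "dogt", and the second then gives "dogtdogtdogt".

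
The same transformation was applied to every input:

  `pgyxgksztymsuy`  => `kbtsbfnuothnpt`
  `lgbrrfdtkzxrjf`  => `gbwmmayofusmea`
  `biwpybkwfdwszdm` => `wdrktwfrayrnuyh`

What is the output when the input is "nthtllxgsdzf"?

iocoggsbnyua

The transformation: shift every letter 5 places backward in the alphabet (wrapping around).
On "nthtllxgsdzf" that produces "iocoggsbnyua".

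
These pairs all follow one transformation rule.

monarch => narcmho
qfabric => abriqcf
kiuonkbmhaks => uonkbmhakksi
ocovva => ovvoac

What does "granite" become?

In each case the input is transformed by: swap the first and last characters, then move the first 2 characters to the end (rotate left by 2).
For "granite", step one produces "eranitg"; step two turns that into "anitger".
(Check on "qfabric": → "cfabriq" → "abriqcf" ✓)

anitger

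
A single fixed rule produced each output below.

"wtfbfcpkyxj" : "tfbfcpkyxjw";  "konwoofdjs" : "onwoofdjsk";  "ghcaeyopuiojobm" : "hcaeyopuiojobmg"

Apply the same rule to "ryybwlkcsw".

The transformation: move the first character to the end.
Applying that to "ryybwlkcsw" gives "yybwlkcswr".

yybwlkcswr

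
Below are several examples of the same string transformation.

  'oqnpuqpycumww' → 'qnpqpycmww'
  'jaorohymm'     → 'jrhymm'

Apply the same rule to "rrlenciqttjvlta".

Rule — remove every vowel.
So "rrlenciqttjvlta" becomes "rrlncqttjvlt".

rrlncqttjvlt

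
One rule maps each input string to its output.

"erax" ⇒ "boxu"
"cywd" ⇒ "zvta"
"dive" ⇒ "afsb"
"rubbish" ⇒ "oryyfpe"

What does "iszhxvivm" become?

Rule — shift every letter 3 places backward in the alphabet (wrapping around).
"iszhxvivm" → "fpweusfsj".

fpweusfsj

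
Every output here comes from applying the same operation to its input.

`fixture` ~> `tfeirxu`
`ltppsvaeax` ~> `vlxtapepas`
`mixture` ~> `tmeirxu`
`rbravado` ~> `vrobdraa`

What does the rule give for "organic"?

aocrign

The rule is to take characters alternately from the front and the back (1st, last, 2nd, 2nd-last, ...), then move the last character to the front.
Applying both steps to "organic": "ocrigna", then "aocrign".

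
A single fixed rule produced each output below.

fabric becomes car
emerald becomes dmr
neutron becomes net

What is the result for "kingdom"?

mig

The transformation: move the last 2 characters to the front (rotate right by 2), then keep every other character starting from the second (positions 2nd, 4th, 6th, ...).
On "kingdom": the first step gives "omkingd", and the second then gives "mig".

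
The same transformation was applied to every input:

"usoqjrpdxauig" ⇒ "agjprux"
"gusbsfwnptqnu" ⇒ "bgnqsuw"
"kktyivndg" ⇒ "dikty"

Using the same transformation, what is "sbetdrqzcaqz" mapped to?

Rule — sort the characters into alphabetical order, then keep every other character starting from the first (positions 1st, 3rd, 5th, ...).
Applying both steps to "sbetdrqzcaqz": "abcdeqqrstzz", then "aceqsz".
(Check on "gusbsfwnptqnu": → "bfgnnpqsstuuw" → "bgnqsuw" ✓)

aceqsz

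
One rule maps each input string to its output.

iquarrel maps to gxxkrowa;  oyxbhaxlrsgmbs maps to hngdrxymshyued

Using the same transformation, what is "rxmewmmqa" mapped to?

kcsswgxds

Looking at the pairs, the operation is to shift every letter 6 places forward in the alphabet (wrapping around), then move the first 3 characters to the end (rotate left by 3).
For "rxmewmmqa", step one produces "xdskcsswg"; step two turns that into "kcsswgxds".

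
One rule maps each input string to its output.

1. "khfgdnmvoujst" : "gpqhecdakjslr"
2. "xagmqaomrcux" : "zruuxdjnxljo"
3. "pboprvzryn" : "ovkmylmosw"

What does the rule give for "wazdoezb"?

Looking at the pairs, the operation is to shift every letter 3 places backward in the alphabet (wrapping around), then move the last 3 characters to the front (rotate right by 3).
On "wazdoezb": the first step gives "txwalbwy", and the second then gives "bwytxwal".

bwytxwal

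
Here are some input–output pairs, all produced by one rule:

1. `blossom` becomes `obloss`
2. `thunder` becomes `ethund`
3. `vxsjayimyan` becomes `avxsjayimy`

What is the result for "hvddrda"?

dhvddr

What's happening: delete the last character, then move the last character to the front.
For "hvddrda", step one produces "hvddrd"; step two turns that into "dhvddr".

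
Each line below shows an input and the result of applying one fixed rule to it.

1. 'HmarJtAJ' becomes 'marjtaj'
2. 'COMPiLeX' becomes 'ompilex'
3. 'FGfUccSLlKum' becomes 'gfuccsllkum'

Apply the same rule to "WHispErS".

What's happening: delete the first character, then convert every letter to lowercase.
"WHispErS" → "HispErS" → "hispers".

hispers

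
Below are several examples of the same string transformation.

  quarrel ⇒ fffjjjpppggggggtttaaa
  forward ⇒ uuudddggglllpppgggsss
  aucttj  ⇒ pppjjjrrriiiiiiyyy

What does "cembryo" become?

rrrtttbbbqqqgggnnnddd

The rule is to shift every letter 11 places backward in the alphabet (wrapping around), then repeat every character 3 times.
Working it through for "cembryo": intermediate "rtbqgnd", final "rrrtttbbbqqqgggnnnddd".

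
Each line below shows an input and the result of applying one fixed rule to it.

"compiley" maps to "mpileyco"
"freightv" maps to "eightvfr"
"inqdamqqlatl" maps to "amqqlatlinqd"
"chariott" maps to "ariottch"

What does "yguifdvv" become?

The pattern: move the last 2 characters to the front (rotate right by 2), then swap the front and back halves of the string.
For "yguifdvv", step one produces "vvyguifd"; step two turns that into "uifdvvyg".

uifdvvyg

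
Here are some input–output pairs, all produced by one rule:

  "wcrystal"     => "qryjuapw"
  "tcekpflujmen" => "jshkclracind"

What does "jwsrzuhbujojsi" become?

zshmhqghuqpxsf

The pattern: shift every letter 2 places backward in the alphabet (wrapping around), then swap the front and back halves of the string.
Starting from "jwsrzuhbujojsi": after the first operation, "huqpxsfzshmhqg"; after the second, "zshmhqghuqpxsf".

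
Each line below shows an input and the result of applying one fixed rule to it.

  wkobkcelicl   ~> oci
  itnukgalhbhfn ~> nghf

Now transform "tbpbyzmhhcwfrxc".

pzhfc

What's happening: keep one character in every 3, starting at position 3 (positions 3rd, 6th, 9th, ...).
Doing the same to "tbpbyzmhhcwfrxc": "pzhfc".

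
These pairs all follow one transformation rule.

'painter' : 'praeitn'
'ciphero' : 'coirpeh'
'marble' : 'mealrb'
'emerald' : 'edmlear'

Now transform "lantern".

lnarnet

The transformation: take characters alternately from the front and the back (1st, last, 2nd, 2nd-last, ...).
So "lantern" becomes "lnarnet".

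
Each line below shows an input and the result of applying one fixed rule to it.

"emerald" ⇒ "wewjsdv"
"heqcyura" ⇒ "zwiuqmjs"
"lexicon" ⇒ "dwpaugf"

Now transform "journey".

bgmjfwq

Rule — shift every letter 8 places backward in the alphabet (wrapping around).
Applying that to "journey" gives "bgmjfwq".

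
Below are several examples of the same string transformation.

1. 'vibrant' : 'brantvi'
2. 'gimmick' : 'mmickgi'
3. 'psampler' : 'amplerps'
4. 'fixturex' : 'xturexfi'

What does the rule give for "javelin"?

velinja

What's happening: move the first 2 characters to the end (rotate left by 2).
On "javelin" that produces "velinja".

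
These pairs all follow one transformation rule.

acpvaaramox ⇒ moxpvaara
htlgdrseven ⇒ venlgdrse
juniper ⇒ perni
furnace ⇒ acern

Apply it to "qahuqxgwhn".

Rule — delete the first 2 characters, then move the last 3 characters to the front (rotate right by 3).
Starting from "qahuqxgwhn": after the first operation, "huqxgwhn"; after the second, "whnhuqxg".

whnhuqxg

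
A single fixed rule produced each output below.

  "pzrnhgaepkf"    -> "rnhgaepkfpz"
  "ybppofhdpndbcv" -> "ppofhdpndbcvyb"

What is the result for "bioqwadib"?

The pattern: move the first 2 characters to the end (rotate left by 2).
"bioqwadib" → "oqwadibbi".

oqwadibbi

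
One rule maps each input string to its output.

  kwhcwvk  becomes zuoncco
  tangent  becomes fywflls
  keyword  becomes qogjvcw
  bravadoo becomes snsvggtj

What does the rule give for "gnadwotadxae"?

svoglsvpswyf

Rule — shift every letter 8 places backward in the alphabet (wrapping around), then move the first 2 characters to the end (rotate left by 2).
Working it through for "gnadwotadxae": intermediate "yfsvoglsvpsw", final "svoglsvpswyf".
(Check on "keyword": → "cwqogjv" → "qogjvcw" ✓)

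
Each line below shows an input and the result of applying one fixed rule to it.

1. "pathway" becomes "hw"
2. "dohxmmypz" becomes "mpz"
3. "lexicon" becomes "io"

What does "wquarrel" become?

lr

What's happening: sort the characters into alphabetical order, then keep one character in every 3, starting at position 3 (positions 3rd, 6th, 9th, ...).
Applying both steps to "wquarrel": "aelqrruw", then "lr".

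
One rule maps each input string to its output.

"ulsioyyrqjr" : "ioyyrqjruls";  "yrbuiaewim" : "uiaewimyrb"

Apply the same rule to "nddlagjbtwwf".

The rule is to move the first 3 characters to the end (rotate left by 3).
Applying that to "nddlagjbtwwf" gives "lagjbtwwfndd".

lagjbtwwfndd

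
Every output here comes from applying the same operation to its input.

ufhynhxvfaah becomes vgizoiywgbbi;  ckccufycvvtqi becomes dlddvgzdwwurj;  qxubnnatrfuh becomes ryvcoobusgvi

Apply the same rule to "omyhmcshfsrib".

pnzindtigtsjc

In each case the input is transformed by: shift every letter 1 place forward in the alphabet (wrapping around).
Doing the same to "omyhmcshfsrib": "pnzindtigtsjc".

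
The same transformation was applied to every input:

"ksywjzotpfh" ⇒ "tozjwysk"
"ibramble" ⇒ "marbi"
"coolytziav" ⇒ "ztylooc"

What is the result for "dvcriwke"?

ircvd

Looking at the pairs, the operation is to reverse the string, then delete the first 3 characters.
Working it through for "dvcriwke": intermediate "ekwircvd", final "ircvd".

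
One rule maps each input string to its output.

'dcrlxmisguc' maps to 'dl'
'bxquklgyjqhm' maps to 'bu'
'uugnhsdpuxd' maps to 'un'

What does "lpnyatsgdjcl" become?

What's happening: keep one character in every 3, starting at position 1 (positions 1st, 4th, 7th, ...), then keep only the first 2 characters.
Working it through for "lpnyatsgdjcl": intermediate "lysj", final "ly".

ly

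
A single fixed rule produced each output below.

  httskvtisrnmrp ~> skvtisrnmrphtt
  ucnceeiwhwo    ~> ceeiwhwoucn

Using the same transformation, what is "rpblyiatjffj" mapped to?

lyiatjffjrpb

The pattern: move the first 3 characters to the end (rotate left by 3).
"rpblyiatjffj" → "lyiatjffjrpb".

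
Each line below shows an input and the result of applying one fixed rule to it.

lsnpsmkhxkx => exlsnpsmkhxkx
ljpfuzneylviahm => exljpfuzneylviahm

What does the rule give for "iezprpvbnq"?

exiezprpvbnq

The pattern: prepend "ex".
So "iezprpvbnq" becomes "exiezprpvbnq".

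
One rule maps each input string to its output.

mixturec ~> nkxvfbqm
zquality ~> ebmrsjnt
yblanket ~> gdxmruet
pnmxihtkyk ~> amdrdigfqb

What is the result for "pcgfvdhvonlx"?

What's happening: swap the front and back halves of the string, then shift every letter 7 places backward in the alphabet (wrapping around).
Applying both steps to "pcgfvdhvonlx": "hvonlxpcgfvd", then "aohgeqivzyow".
(Check on "zquality": → "lityzqua" → "ebmrsjnt" ✓)

aohgeqivzyow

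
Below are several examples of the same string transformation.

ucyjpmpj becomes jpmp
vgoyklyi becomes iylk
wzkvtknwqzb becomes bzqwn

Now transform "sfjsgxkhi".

ihkx

The rule is to take characters alternately from the front and the back (1st, last, 2nd, 2nd-last, ...), then keep every other character starting from the second (positions 2nd, 4th, 6th, ...).
"sfjsgxkhi" → "sifhjksxg" → "ihkx".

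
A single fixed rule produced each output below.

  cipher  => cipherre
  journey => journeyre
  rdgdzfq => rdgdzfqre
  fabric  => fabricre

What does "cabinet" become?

Rule — append "re".
"cabinet" → "cabinetre".

cabinetre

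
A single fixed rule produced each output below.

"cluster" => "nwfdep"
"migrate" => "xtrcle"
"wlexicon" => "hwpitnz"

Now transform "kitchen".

Rule — shift every letter 11 places forward in the alphabet (wrapping around), then delete the last character.
On "kitchen": the first step gives "vtenspy", and the second then gives "vtensp".
(Check on "wlexicon": → "hwpitnzy" → "hwpitnz" ✓)

vtensp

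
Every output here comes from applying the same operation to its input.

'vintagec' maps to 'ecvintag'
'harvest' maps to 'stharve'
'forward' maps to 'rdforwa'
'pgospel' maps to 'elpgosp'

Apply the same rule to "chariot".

Rule — move the last 2 characters to the front (rotate right by 2).
"chariot" → "otchari".

otchari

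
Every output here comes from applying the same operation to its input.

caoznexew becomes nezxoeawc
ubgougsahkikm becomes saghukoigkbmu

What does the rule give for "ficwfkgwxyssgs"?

wgxkyfswscgisf

What's happening: take characters alternately from the front and the back (1st, last, 2nd, 2nd-last, ...), then reverse the string.
For "ficwfkgwxyssgs", step one produces "fsigcswsfykxgw"; step two turns that into "wgxkyfswscgisf".
(Check on "caoznexew": → "cwaeoxzen" → "nezxoeawc" ✓)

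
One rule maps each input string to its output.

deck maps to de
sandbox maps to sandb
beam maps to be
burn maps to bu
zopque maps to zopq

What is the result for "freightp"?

The rule is to delete the last 2 characters.
For "freightp" the result is "freigh".

freigh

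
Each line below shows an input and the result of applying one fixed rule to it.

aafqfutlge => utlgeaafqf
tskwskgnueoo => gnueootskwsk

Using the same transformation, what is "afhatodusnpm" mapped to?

dusnpmafhato

Looking at the pairs, the operation is to swap the front and back halves of the string.
For "afhatodusnpm" the result is "dusnpmafhato".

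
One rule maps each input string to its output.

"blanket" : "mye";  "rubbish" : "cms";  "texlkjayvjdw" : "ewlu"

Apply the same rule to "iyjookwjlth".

tzhe

Rule — shift every letter 11 places forward in the alphabet (wrapping around), then keep one character in every 3, starting at position 1 (positions 1st, 4th, 7th, ...).
Applying both steps to "iyjookwjlth": "tjuzzvhuwes", then "tzhe".
(Check on "rubbish": → "cfmmtds" → "cms" ✓)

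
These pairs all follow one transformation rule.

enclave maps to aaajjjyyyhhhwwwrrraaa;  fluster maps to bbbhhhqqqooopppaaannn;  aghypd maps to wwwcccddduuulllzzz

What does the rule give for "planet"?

lllhhhwwwjjjaaappp

Rule — repeat every character 3 times, then shift every letter 4 places backward in the alphabet (wrapping around).
Working it through for "planet": intermediate "ppplllaaannneeettt", final "lllhhhwwwjjjaaappp".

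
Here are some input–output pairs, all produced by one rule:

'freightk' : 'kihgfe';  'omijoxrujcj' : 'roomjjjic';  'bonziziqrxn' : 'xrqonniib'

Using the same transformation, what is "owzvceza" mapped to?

wvoeca

Rule — sort the characters into reverse alphabetical order, then delete the first 2 characters.
For "owzvceza", step one produces "zzwvoeca"; step two turns that into "wvoeca".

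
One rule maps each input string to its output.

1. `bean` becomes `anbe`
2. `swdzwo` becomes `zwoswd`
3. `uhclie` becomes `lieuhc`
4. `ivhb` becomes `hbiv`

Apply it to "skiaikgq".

The transformation: swap the front and back halves of the string.
Applying that to "skiaikgq" gives "ikgqskia".

ikgqskia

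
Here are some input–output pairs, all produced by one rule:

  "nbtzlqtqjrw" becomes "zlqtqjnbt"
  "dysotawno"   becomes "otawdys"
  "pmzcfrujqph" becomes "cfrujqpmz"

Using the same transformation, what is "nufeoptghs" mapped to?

Each output is the input with this applied: delete the last 2 characters, then move the first 3 characters to the end (rotate left by 3).
Working it through for "nufeoptghs": intermediate "nufeoptg", final "eoptgnuf".

eoptgnuf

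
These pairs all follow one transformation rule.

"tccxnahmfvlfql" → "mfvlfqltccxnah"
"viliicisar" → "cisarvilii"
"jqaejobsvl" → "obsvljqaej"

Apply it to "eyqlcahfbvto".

In each case the input is transformed by: swap the front and back halves of the string.
On "eyqlcahfbvto" that produces "hfbvtoeyqlca".

hfbvtoeyqlca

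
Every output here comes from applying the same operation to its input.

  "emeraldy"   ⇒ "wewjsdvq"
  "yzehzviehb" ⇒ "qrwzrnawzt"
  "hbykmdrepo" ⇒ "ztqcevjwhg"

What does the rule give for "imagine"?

aesyafw

Each output is the input with this applied: shift every letter 8 places backward in the alphabet (wrapping around).
For "imagine" the result is "aesyafw".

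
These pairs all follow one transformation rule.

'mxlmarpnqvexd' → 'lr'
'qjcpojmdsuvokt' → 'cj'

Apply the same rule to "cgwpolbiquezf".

wl

Each output is the input with this applied: keep one character in every 3, starting at position 3 (positions 3rd, 6th, 9th, ...), then keep only the first 2 characters.
Starting from "cgwpolbiquezf": after the first operation, "wlqz"; after the second, "wl".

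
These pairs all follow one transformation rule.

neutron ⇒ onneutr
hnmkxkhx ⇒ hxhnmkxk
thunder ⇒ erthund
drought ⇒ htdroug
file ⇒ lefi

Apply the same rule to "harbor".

The rule is to move the last 2 characters to the front (rotate right by 2).
Doing the same to "harbor": "orharb".

orharb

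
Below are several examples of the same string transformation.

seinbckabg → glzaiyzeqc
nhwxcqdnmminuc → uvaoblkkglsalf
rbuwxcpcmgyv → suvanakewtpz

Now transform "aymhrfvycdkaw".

kfpdtwabiyuyw

The rule is to move the first 2 characters to the end (rotate left by 2), then shift every letter 2 places backward in the alphabet (wrapping around).
So "aymhrfvycdkaw" becomes "kfpdtwabiyuyw".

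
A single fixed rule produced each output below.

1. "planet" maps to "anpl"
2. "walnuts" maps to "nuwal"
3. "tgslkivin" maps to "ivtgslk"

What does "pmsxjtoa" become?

Rule — delete the last 2 characters, then move the last 2 characters to the front (rotate right by 2).
On "pmsxjtoa": the first step gives "pmsxjt", and the second then gives "jtpmsx".

jtpmsx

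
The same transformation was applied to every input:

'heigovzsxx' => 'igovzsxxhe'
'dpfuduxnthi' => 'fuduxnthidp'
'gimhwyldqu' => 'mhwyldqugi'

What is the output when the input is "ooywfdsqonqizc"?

Looking at the pairs, the operation is to move the first 2 characters to the end (rotate left by 2).
Applying that to "ooywfdsqonqizc" gives "ywfdsqonqizcoo".

ywfdsqonqizcoo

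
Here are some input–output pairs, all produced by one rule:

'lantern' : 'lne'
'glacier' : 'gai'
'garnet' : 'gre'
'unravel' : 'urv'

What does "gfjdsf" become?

gjs

The transformation: move the last character to the front, then keep every other character starting from the second (positions 2nd, 4th, 6th, ...).
"gfjdsf" → "fgfjds" → "gjs".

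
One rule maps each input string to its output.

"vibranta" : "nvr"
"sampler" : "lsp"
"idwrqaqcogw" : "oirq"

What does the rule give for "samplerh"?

esp

In each case the input is transformed by: move the last 3 characters to the front (rotate right by 3), then keep one character in every 3, starting at position 1 (positions 1st, 4th, 7th, ...).
Working it through for "samplerh": intermediate "erhsampl", final "esp".
(Check on "sampler": → "lersamp" → "lsp" ✓)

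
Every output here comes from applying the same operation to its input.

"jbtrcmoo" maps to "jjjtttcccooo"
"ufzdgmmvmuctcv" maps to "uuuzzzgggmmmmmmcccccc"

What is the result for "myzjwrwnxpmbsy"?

mmmzzzwwwwwwxxxmmmsss

The pattern: keep every other character starting from the first (positions 1st, 3rd, 5th, ...), then repeat every character 3 times.
Applying both steps to "myzjwrwnxpmbsy": "mzwwxms", then "mmmzzzwwwwwwxxxmmmsss".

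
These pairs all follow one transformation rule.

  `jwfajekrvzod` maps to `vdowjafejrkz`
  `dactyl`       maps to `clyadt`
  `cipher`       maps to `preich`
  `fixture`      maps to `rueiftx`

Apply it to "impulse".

slemiup

In each case the input is transformed by: swap each adjacent pair of characters (1↔2, 3↔4, ...), then move the last 3 characters to the front (rotate right by 3).
On "impulse": the first step gives "miupsle", and the second then gives "slemiup".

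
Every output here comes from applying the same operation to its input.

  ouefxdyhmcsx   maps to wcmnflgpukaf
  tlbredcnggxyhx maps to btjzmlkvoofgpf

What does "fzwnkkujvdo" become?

nhevsscrdlw

Rule — shift every letter 8 places forward in the alphabet (wrapping around).
On "fzwnkkujvdo" that produces "nhevsscrdlw".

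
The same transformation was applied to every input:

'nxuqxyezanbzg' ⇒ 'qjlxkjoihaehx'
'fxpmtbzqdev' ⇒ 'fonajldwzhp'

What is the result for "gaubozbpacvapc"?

The pattern: reverse the string, then shift every letter 10 places forward in the alphabet (wrapping around).
On "gaubozbpacvapc": the first step gives "cpavcapbzobuag", and the second then gives "mzkfmkzljylekq".

mzkfmkzljylekq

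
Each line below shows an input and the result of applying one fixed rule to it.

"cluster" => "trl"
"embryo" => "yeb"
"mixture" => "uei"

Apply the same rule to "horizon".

zno

The rule is to move the first 3 characters to the end (rotate left by 3), then keep every other character starting from the second (positions 2nd, 4th, 6th, ...).
So "horizon" becomes "zno".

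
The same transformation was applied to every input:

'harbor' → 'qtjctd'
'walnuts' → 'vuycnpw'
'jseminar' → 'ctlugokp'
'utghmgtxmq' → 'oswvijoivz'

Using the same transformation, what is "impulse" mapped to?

ugkorwn

The transformation: shift every letter 2 places forward in the alphabet (wrapping around), then move the last 2 characters to the front (rotate right by 2).
Working it through for "impulse": intermediate "korwnug", final "ugkorwn".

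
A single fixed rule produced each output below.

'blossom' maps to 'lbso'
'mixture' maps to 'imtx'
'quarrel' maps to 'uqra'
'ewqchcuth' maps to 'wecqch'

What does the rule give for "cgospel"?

The rule is to delete the last 3 characters, then swap each adjacent pair of characters (1↔2, 3↔4, ...).
For "cgospel" the result is "gcso".

gcso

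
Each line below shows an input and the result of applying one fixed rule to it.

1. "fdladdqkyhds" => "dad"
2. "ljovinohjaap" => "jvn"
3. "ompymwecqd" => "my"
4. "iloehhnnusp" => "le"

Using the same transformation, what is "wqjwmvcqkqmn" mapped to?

qwv

The pattern: keep every other character starting from the second (positions 2nd, 4th, 6th, ...), then delete the last 3 characters.
"wqjwmvcqkqmn" → "qwvqqn" → "qwv".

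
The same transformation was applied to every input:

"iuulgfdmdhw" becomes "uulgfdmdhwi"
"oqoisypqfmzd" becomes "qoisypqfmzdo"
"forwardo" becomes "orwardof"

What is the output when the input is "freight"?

Each output is the input with this applied: move the first character to the end.
Applying that to "freight" gives "reightf".

reightf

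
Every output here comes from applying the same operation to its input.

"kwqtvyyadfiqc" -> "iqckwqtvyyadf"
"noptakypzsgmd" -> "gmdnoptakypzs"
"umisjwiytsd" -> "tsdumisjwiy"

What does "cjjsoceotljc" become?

The pattern: move the last 3 characters to the front (rotate right by 3).
For "cjjsoceotljc" the result is "ljccjjsoceot".

ljccjjsoceot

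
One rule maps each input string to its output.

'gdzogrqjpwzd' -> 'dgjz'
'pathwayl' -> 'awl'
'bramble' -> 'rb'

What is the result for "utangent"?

Rule — keep one character in every 3, starting at position 2 (positions 2nd, 5th, 8th, ...).
On "utangent" that produces "tgt".

tgt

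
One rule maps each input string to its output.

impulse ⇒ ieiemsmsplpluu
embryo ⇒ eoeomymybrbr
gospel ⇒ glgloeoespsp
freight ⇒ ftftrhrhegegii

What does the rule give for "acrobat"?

atatcacarbrboo

What's happening: double every character, then take characters alternately from the front and the back (1st, last, 2nd, 2nd-last, ...).
Applying both steps to "acrobat": "aaccrroobbaatt", then "atatcacarbrboo".
(Check on "embryo": → "eemmbbrryyoo" → "eoeomymybrbr" ✓)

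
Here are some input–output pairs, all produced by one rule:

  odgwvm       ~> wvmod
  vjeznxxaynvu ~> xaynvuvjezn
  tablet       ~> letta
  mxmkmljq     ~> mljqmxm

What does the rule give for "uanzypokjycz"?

okjyczuanzy

The rule is to swap the front and back halves of the string, then delete the last character.
For "uanzypokjycz", step one produces "okjyczuanzyp"; step two turns that into "okjyczuanzy".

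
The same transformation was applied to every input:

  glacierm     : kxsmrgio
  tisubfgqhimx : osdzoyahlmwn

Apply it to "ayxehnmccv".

Looking at the pairs, the operation is to shift every letter 6 places forward in the alphabet (wrapping around), then move the last 3 characters to the front (rotate right by 3).
Starting from "ayxehnmccv": after the first operation, "gedkntsiib"; after the second, "iibgedknts".

iibgedknts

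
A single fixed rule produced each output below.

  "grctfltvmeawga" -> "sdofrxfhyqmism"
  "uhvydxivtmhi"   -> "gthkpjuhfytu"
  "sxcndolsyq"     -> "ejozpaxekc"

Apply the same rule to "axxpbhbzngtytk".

The rule is to shift every letter 12 places forward in the alphabet (wrapping around).
So "axxpbhbzngtytk" becomes "mjjbntnlzsfkfw".

mjjbntnlzsfkfw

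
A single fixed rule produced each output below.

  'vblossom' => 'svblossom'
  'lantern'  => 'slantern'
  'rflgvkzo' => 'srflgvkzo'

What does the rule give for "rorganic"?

srorganic

The pattern: prepend "s".
"rorganic" → "srorganic".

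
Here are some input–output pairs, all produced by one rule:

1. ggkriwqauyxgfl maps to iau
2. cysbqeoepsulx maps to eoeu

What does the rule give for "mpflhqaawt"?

The pattern: keep only the vowels.
So "mpflhqaawt" becomes "aa".

aa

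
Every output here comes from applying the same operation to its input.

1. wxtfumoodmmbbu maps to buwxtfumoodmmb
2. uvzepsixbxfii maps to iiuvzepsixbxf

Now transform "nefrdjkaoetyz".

yznefrdjkaoet

The rule is to move the last 2 characters to the front (rotate right by 2).
For "nefrdjkaoetyz" the result is "yznefrdjkaoet".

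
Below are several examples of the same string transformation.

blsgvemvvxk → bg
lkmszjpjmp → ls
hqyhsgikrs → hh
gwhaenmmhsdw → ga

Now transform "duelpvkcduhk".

dl

In each case the input is transformed by: keep one character in every 3, starting at position 1 (positions 1st, 4th, 7th, ...), then delete the last 2 characters.
Applying both steps to "duelpvkcduhk": "dlku", then "dl".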